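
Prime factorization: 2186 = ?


2186 / 2 = 1093
1093 / 1093 = 1
2186 = 2 × 1093


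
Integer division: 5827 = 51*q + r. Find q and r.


5827 = 51 * 114 + 13
Check: 5814 + 13 = 5827

q = 114, r = 13


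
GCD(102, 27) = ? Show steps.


102 = 3 * 27 + 21
27 = 1 * 21 + 6
21 = 3 * 6 + 3
6 = 2 * 3 + 0
GCD = 3


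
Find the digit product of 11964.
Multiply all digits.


1 × 1 × 9 × 6 × 4 = 216


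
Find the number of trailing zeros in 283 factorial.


floor(283/5) = 56
floor(283/25) = 11
floor(283/125) = 2
Total = 69

69 trailing zeros


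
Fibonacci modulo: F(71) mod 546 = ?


F(k) mod 546 for k=1..71:
1, 1, 2, 3, 5, 8, 13, 21, 34, 55, 89, 144, 233, 377, 64, 441, 505, 400, 359, 213, 26, 239, 265, 504, 223, 181, 404, 39, 443, 482, 379, 315, 148, 463, 65, 528, 47, 29, 76, 105, 181, 286, 467, 207, 128, 335, 463, 252, 169, 421, 44, 465, 509, 428, 391, 273, 118, 391, 509, 354, 317, 125, 442, 21, 463, 484, 401, 339, 194, 533, 181
F(71) mod 546 = 181


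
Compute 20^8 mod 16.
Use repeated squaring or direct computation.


20^1 mod 16 = 4
20^2 mod 16 = 0
20^3 mod 16 = 0
20^4 mod 16 = 0
20^5 mod 16 = 0
20^6 mod 16 = 0
20^7 mod 16 = 0
20^8 mod 16 = 0


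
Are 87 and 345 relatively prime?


Euclidean algorithm:
345 = 3 * 87 + 84
87 = 1 * 84 + 3
84 = 28 * 3 + 0
GCD(87, 345) = 3

No, not coprime (GCD = 3)


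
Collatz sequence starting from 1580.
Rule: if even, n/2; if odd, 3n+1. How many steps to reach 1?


1580 → 790 → 395 → 1186 → 593 → 1780 → 890 → 445 → 1336 → 668 → 334 → 167 → 502 → 251 → 754 → 377 → 1132 → 566 → 283 → 850 → 425 → 1276 → 638 → 319 → 958 → 479 → 1438 → 719 → 2158 → 1079 → 3238 → 1619 → 4858 → 2429 → 7288 → 3644 → 1822 → 911 → 2734 → 1367 → 4102 → 2051 → 6154 → 3077 → 9232 → 4616 → 2308 → 1154 → 577 → 1732 → 866 → 433 → 1300 → 650 → 325 → 976 → 488 → 244 → 122 → 61 → 184 → 92 → 46 → 23 → 70 → 35 → 106 → 53 → 160 → 80 → 40 → 20 → 10 → 5 → 16 → 8 → 4 → 2 → 1
Total steps = 78

78 steps


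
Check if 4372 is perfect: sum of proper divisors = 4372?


Proper divisors of 4372: 1, 2, 4, 1093, 2186
Sum = 1 + 2 + 4 + 1093 + 2186 = 3286

No, 4372 is not perfect (3286 ≠ 4372)


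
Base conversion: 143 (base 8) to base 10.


143 (base 8) = 99 (decimal)
99 (decimal) = 99 (base 10)


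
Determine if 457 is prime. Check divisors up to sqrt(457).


Check divisors up to sqrt(457) = 21.3776
No divisors found.
457 is prime.

Yes, 457 is prime


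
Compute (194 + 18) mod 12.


194 + 18 = 212
212 mod 12 = 8


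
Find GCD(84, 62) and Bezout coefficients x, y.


Tabular extended Euclidean (each row: r = 84*s + 62*t):
r=84, s=1, t=0
r=62, s=0, t=1
q=1: r=22, s=1, t=-1   [84*(1) + 62*(-1) = 22]
q=2: r=18, s=-2, t=3   [84*(-2) + 62*(3) = 18]
q=1: r=4, s=3, t=-4   [84*(3) + 62*(-4) = 4]
q=4: r=2, s=-14, t=19   [84*(-14) + 62*(19) = 2]
q=2: r=0, s=31, t=-42   [84*(31) + 62*(-42) = 0]
GCD = 2; from the row with r=2: x=-14, y=19
Check: 84*(-14) + 62*(19) = -1176 + 1178 = 2

GCD = 2, x = -14, y = 19


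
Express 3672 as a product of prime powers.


3672 / 2 = 1836
1836 / 2 = 918
918 / 2 = 459
459 / 3 = 153
153 / 3 = 51
51 / 3 = 17
17 / 17 = 1
3672 = 2^3 × 3^3 × 17


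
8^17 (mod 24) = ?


8^1 mod 24 = 8
8^2 mod 24 = 16
8^3 mod 24 = 8
8^4 mod 24 = 16
8^5 mod 24 = 8
8^6 mod 24 = 16
8^7 mod 24 = 8
8^8 mod 24 = 16
8^9 mod 24 = 8
8^10 mod 24 = 16
8^11 mod 24 = 8
8^12 mod 24 = 16
8^13 mod 24 = 8
8^14 mod 24 = 16
8^15 mod 24 = 8
8^16 mod 24 = 16
8^17 mod 24 = 8


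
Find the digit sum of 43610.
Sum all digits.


4 + 3 + 6 + 1 + 0 = 14


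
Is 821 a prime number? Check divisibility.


Check divisors up to sqrt(821) = 28.6531
No divisors found.
821 is prime.

Yes, 821 is prime


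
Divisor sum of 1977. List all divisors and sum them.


Divisors of 1977: 1, 3, 659, 1977
Sum = 1 + 3 + 659 + 1977 = 2640

σ(1977) = 2640


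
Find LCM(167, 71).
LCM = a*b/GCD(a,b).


GCD(167, 71) = 1
LCM = 167*71/1 = 11857/1 = 11857

LCM = 11857


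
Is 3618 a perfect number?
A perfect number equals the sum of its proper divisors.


Proper divisors of 3618: 1, 2, 3, 6, 9, 18, 27, 54, 67, 134, 201, 402, 603, 1206, 1809
Sum = 1 + 2 + 3 + 6 + 9 + 18 + 27 + 54 + 67 + 134 + 201 + 402 + 603 + 1206 + 1809 = 4542

No, 3618 is not perfect (4542 ≠ 3618)


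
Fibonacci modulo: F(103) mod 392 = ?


F(k) mod 392 for k=1..103:
1, 1, 2, 3, 5, 8, 13, 21, 34, 55, 89, 144, 233, 377, 218, 203, 29, 232, 261, 101, 362, 71, 41, 112, 153, 265, 26, 291, 317, 216, 141, 357, 106, 71, 177, 248, 33, 281, 314, 203, 125, 328, 61, 389, 58, 55, 113, 168, 281, 57, 338, 3, 341, 344, 293, 245, 146, 391, 145, 144, 289, 41, 330, 371, 309, 288, 205, 101, 306, 15, 321, 336, 265, 209, 82, 291, 373, 272, 253, 133, 386, 127, 121, 248, 369, 225, 202, 35, 237, 272, 117, 389, 114, 111, 225, 336, 169, 113, 282, 3, 285, 288, 181
F(103) mod 392 = 181


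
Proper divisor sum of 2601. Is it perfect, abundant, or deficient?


Proper divisors: 1, 3, 9, 17, 51, 153, 289, 867
Sum = 1 + 3 + 9 + 17 + 51 + 153 + 289 + 867 = 1390
1390 < 2601 → deficient

s(2601) = 1390 (deficient)


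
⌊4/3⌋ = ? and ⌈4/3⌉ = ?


4/3 = 1.3333
floor = 1
ceil = 2

floor = 1, ceil = 2


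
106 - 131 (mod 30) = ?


106 - 131 = -25
-25 mod 30 = 5


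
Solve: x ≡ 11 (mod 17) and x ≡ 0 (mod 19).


M = 17*19 = 323
M1 = M/17 = 19, M2 = M/19 = 17
M1^(-1) mod 17 = 9, M2^(-1) mod 19 = 9
x = 11*19*9 + 0*17*9 = 1881
1881 mod 323 = 266
Check: 266 mod 17 = 11 ✓, 266 mod 19 = 0 ✓

x ≡ 266 (mod 323)


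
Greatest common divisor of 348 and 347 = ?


348 = 1 * 347 + 1
347 = 347 * 1 + 0
GCD = 1


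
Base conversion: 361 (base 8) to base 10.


361 (base 8) = 241 (decimal)
241 (decimal) = 241 (base 10)


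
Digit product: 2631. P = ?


2 × 6 × 3 × 1 = 36


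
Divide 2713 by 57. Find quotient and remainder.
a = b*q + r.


2713 = 57 * 47 + 34
Check: 2679 + 34 = 2713

q = 47, r = 34


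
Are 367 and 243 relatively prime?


Euclidean algorithm:
367 = 1 * 243 + 124
243 = 1 * 124 + 119
124 = 1 * 119 + 5
119 = 23 * 5 + 4
5 = 1 * 4 + 1
4 = 4 * 1 + 0
GCD(367, 243) = 1

Yes, coprime (GCD = 1)


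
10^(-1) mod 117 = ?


Use the extended Euclidean algorithm on (117, 10); each row r = 117*s + 10*t:
r=117, s=1, t=0
r=10, s=0, t=1
q=11: r=7, s=1, t=-11   [117*(1) + 10*(-11) = 7]
q=1: r=3, s=-1, t=12   [117*(-1) + 10*(12) = 3]
q=2: r=1, s=3, t=-35   [117*(3) + 10*(-35) = 1]
q=3: r=0, s=-10, t=117   [117*(-10) + 10*(117) = 0]
GCD = 1 with t = -35, so 10*(-35) ≡ 1 (mod 117)
Inverse = -35 mod 117 = 82
Check: 10 * 82 = 820 ≡ 1 (mod 117)

10^(-1) ≡ 82 (mod 117)


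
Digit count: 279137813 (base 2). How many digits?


279137813 in base 2 = 10000101000110100111000010101
Number of digits = 29

29 digits (base 2)


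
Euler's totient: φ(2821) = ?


2821 = 7 × 13 × 31
Prime factors: 7, 13, 31
φ(2821) = 2821 × (1-1/7) × (1-1/13) × (1-1/31)
= 2821 × 6/7 × 12/13 × 30/31 = 2160

φ(2821) = 2160


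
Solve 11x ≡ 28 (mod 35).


GCD(11, 35) = 1, unique solution
a^(-1) mod 35 = 16
x = 16 * 28 mod 35 = 28

x ≡ 28 (mod 35)


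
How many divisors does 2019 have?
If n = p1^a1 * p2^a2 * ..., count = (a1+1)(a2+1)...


2019 = 3^1 × 673^1
d(2019) = (1+1) × (1+1) = 4

4 divisors


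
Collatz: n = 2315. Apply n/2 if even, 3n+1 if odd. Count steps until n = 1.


2315 → 6946 → 3473 → 10420 → 5210 → 2605 → 7816 → 3908 → 1954 → 977 → 2932 → 1466 → 733 → 2200 → 1100 → 550 → 275 → 826 → 413 → 1240 → 620 → 310 → 155 → 466 → 233 → 700 → 350 → 175 → 526 → 263 → 790 → 395 → 1186 → 593 → 1780 → 890 → 445 → 1336 → 668 → 334 → 167 → 502 → 251 → 754 → 377 → 1132 → 566 → 283 → 850 → 425 → 1276 → 638 → 319 → 958 → 479 → 1438 → 719 → 2158 → 1079 → 3238 → 1619 → 4858 → 2429 → 7288 → 3644 → 1822 → 911 → 2734 → 1367 → 4102 → 2051 → 6154 → 3077 → 9232 → 4616 → 2308 → 1154 → 577 → 1732 → 866 → 433 → 1300 → 650 → 325 → 976 → 488 → 244 → 122 → 61 → 184 → 92 → 46 → 23 → 70 → 35 → 106 → 53 → 160 → 80 → 40 → 20 → 10 → 5 → 16 → 8 → 4 → 2 → 1
Total steps = 107

107 steps


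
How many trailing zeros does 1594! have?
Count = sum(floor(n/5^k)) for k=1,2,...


floor(1594/5) = 318
floor(1594/25) = 63
floor(1594/125) = 12
floor(1594/625) = 2
Total = 395

395 trailing zeros


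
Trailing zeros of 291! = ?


floor(291/5) = 58
floor(291/25) = 11
floor(291/125) = 2
Total = 71

71 trailing zeros


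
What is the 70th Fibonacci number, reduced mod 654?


F(k) mod 654 for k=1..70:
1, 1, 2, 3, 5, 8, 13, 21, 34, 55, 89, 144, 233, 377, 610, 333, 289, 622, 257, 225, 482, 53, 535, 588, 469, 403, 218, 621, 185, 152, 337, 489, 172, 7, 179, 186, 365, 551, 262, 159, 421, 580, 347, 273, 620, 239, 205, 444, 649, 439, 434, 219, 653, 218, 217, 435, 652, 433, 431, 210, 641, 197, 184, 381, 565, 292, 203, 495, 44, 539
F(70) mod 654 = 539


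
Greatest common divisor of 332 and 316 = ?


332 = 1 * 316 + 16
316 = 19 * 16 + 12
16 = 1 * 12 + 4
12 = 3 * 4 + 0
GCD = 4


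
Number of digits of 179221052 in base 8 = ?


179221052 in base 8 = 1253531074
Number of digits = 10

10 digits (base 8)


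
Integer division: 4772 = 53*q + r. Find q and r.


4772 = 53 * 90 + 2
Check: 4770 + 2 = 4772

q = 90, r = 2


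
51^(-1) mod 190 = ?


Use the extended Euclidean algorithm on (190, 51); each row r = 190*s + 51*t:
r=190, s=1, t=0
r=51, s=0, t=1
q=3: r=37, s=1, t=-3   [190*(1) + 51*(-3) = 37]
q=1: r=14, s=-1, t=4   [190*(-1) + 51*(4) = 14]
q=2: r=9, s=3, t=-11   [190*(3) + 51*(-11) = 9]
q=1: r=5, s=-4, t=15   [190*(-4) + 51*(15) = 5]
q=1: r=4, s=7, t=-26   [190*(7) + 51*(-26) = 4]
q=1: r=1, s=-11, t=41   [190*(-11) + 51*(41) = 1]
q=4: r=0, s=51, t=-190   [190*(51) + 51*(-190) = 0]
GCD = 1 with t = 41, so 51*(41) ≡ 1 (mod 190)
Inverse = 41 mod 190 = 41
Check: 51 * 41 = 2091 ≡ 1 (mod 190)

51^(-1) ≡ 41 (mod 190)


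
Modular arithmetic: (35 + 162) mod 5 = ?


35 + 162 = 197
197 mod 5 = 2


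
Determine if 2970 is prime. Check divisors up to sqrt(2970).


2970 / 2 = 1485 (exact division)
2970 is NOT prime.

No, 2970 is not prime


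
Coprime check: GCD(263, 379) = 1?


Euclidean algorithm:
379 = 1 * 263 + 116
263 = 2 * 116 + 31
116 = 3 * 31 + 23
31 = 1 * 23 + 8
23 = 2 * 8 + 7
8 = 1 * 7 + 1
7 = 7 * 1 + 0
GCD(263, 379) = 1

Yes, coprime (GCD = 1)


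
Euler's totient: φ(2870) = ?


2870 = 2 × 5 × 7 × 41
Prime factors: 2, 5, 7, 41
φ(2870) = 2870 × (1-1/2) × (1-1/5) × (1-1/7) × (1-1/41)
= 2870 × 1/2 × 4/5 × 6/7 × 40/41 = 960

φ(2870) = 960


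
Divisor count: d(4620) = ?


4620 = 2^2 × 3^1 × 5^1 × 7^1 × 11^1
d(4620) = (2+1) × (1+1) × (1+1) × (1+1) × (1+1) = 48

48 divisors


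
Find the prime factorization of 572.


572 / 2 = 286
286 / 2 = 143
143 / 11 = 13
13 / 13 = 1
572 = 2^2 × 11 × 13


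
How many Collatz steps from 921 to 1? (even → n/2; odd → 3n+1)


921 → 2764 → 1382 → 691 → 2074 → 1037 → 3112 → 1556 → 778 → 389 → 1168 → 584 → 292 → 146 → 73 → 220 → 110 → 55 → 166 → 83 → 250 → 125 → 376 → 188 → 94 → 47 → 142 → 71 → 214 → 107 → 322 → 161 → 484 → 242 → 121 → 364 → 182 → 91 → 274 → 137 → 412 → 206 → 103 → 310 → 155 → 466 → 233 → 700 → 350 → 175 → 526 → 263 → 790 → 395 → 1186 → 593 → 1780 → 890 → 445 → 1336 → 668 → 334 → 167 → 502 → 251 → 754 → 377 → 1132 → 566 → 283 → 850 → 425 → 1276 → 638 → 319 → 958 → 479 → 1438 → 719 → 2158 → 1079 → 3238 → 1619 → 4858 → 2429 → 7288 → 3644 → 1822 → 911 → 2734 → 1367 → 4102 → 2051 → 6154 → 3077 → 9232 → 4616 → 2308 → 1154 → 577 → 1732 → 866 → 433 → 1300 → 650 → 325 → 976 → 488 → 244 → 122 → 61 → 184 → 92 → 46 → 23 → 70 → 35 → 106 → 53 → 160 → 80 → 40 → 20 → 10 → 5 → 16 → 8 → 4 → 2 → 1
Total steps = 129

129 steps


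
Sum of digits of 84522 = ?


8 + 4 + 5 + 2 + 2 = 21


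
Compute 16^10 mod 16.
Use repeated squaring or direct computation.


16^1 mod 16 = 0
16^2 mod 16 = 0
16^3 mod 16 = 0
16^4 mod 16 = 0
16^5 mod 16 = 0
16^6 mod 16 = 0
16^7 mod 16 = 0
16^8 mod 16 = 0
16^9 mod 16 = 0
16^10 mod 16 = 0


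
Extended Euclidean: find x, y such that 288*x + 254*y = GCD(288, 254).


Tabular extended Euclidean (each row: r = 288*s + 254*t):
r=288, s=1, t=0
r=254, s=0, t=1
q=1: r=34, s=1, t=-1   [288*(1) + 254*(-1) = 34]
q=7: r=16, s=-7, t=8   [288*(-7) + 254*(8) = 16]
q=2: r=2, s=15, t=-17   [288*(15) + 254*(-17) = 2]
q=8: r=0, s=-127, t=144   [288*(-127) + 254*(144) = 0]
GCD = 2; from the row with r=2: x=15, y=-17
Check: 288*(15) + 254*(-17) = 4320 - 4318 = 2

GCD = 2, x = 15, y = -17


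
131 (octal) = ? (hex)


131 (base 8) = 89 (decimal)
89 (decimal) = 59 (base 16)


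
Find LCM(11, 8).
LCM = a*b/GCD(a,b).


GCD(11, 8) = 1
LCM = 11*8/1 = 88/1 = 88

LCM = 88


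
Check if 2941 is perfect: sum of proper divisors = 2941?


Proper divisors of 2941: 1, 17, 173
Sum = 1 + 17 + 173 = 191

No, 2941 is not perfect (191 ≠ 2941)


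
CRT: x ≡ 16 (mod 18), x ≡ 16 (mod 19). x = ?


M = 18*19 = 342
M1 = M/18 = 19, M2 = M/19 = 18
M1^(-1) mod 18 = 1, M2^(-1) mod 19 = 18
x = 16*19*1 + 16*18*18 = 5488
5488 mod 342 = 16
Check: 16 mod 18 = 16 ✓, 16 mod 19 = 16 ✓

x ≡ 16 (mod 342)


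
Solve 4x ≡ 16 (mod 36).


GCD(4, 36) = 4 divides 16
Divide: 1x ≡ 4 (mod 9)
x ≡ 4 (mod 9)


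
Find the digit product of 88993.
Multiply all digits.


8 × 8 × 9 × 9 × 3 = 15552


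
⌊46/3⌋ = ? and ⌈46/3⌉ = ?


46/3 = 15.3333
floor = 15
ceil = 16

floor = 15, ceil = 16


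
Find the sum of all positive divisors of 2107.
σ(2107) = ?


Divisors of 2107: 1, 7, 43, 49, 301, 2107
Sum = 1 + 7 + 43 + 49 + 301 + 2107 = 2508

σ(2107) = 2508


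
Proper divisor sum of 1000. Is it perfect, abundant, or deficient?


Proper divisors: 1, 2, 4, 5, 8, 10, 20, 25, 40, 50, 100, 125, 200, 250, 500
Sum = 1 + 2 + 4 + 5 + 8 + 10 + 20 + 25 + 40 + 50 + 100 + 125 + 200 + 250 + 500 = 1340
1340 > 1000 → abundant

s(1000) = 1340 (abundant)


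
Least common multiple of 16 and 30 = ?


GCD(16, 30) = 2
LCM = 16*30/2 = 480/2 = 240

LCM = 240


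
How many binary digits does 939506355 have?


939506355 in base 2 = 110111111111111011101010110011
Number of digits = 30

30 digits (base 2)


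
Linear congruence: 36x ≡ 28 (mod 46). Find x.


GCD(36, 46) = 2 divides 28
Divide: 18x ≡ 14 (mod 23)
x ≡ 11 (mod 23)


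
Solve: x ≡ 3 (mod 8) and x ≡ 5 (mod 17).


M = 8*17 = 136
M1 = M/8 = 17, M2 = M/17 = 8
M1^(-1) mod 8 = 1, M2^(-1) mod 17 = 15
x = 3*17*1 + 5*8*15 = 651
651 mod 136 = 107
Check: 107 mod 8 = 3 ✓, 107 mod 17 = 5 ✓

x ≡ 107 (mod 136)


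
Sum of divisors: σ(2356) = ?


Divisors of 2356: 1, 2, 4, 19, 31, 38, 62, 76, 124, 589, 1178, 2356
Sum = 1 + 2 + 4 + 19 + 31 + 38 + 62 + 76 + 124 + 589 + 1178 + 2356 = 4480

σ(2356) = 4480


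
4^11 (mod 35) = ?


4^1 mod 35 = 4
4^2 mod 35 = 16
4^3 mod 35 = 29
4^4 mod 35 = 11
4^5 mod 35 = 9
4^6 mod 35 = 1
4^7 mod 35 = 4
4^8 mod 35 = 16
4^9 mod 35 = 29
4^10 mod 35 = 11
4^11 mod 35 = 9


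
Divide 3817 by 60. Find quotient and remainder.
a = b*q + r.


3817 = 60 * 63 + 37
Check: 3780 + 37 = 3817

q = 63, r = 37


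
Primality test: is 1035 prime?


1035 / 3 = 345 (exact division)
1035 is NOT prime.

No, 1035 is not prime


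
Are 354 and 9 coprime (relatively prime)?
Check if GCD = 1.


Euclidean algorithm:
354 = 39 * 9 + 3
9 = 3 * 3 + 0
GCD(354, 9) = 3

No, not coprime (GCD = 3)


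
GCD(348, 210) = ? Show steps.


348 = 1 * 210 + 138
210 = 1 * 138 + 72
138 = 1 * 72 + 66
72 = 1 * 66 + 6
66 = 11 * 6 + 0
GCD = 6


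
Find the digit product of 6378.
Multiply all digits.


6 × 3 × 7 × 8 = 1008


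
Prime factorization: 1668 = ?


1668 / 2 = 834
834 / 2 = 417
417 / 3 = 139
139 / 139 = 1
1668 = 2^2 × 3 × 139


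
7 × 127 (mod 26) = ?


7 × 127 = 889
889 mod 26 = 5


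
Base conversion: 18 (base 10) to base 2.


18 (base 10) = 18 (decimal)
18 (decimal) = 10010 (base 2)


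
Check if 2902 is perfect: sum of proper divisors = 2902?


Proper divisors of 2902: 1, 2, 1451
Sum = 1 + 2 + 1451 = 1454

No, 2902 is not perfect (1454 ≠ 2902)


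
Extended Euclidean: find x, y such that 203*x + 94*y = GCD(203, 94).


Tabular extended Euclidean (each row: r = 203*s + 94*t):
r=203, s=1, t=0
r=94, s=0, t=1
q=2: r=15, s=1, t=-2   [203*(1) + 94*(-2) = 15]
q=6: r=4, s=-6, t=13   [203*(-6) + 94*(13) = 4]
q=3: r=3, s=19, t=-41   [203*(19) + 94*(-41) = 3]
q=1: r=1, s=-25, t=54   [203*(-25) + 94*(54) = 1]
q=3: r=0, s=94, t=-203   [203*(94) + 94*(-203) = 0]
GCD = 1; from the row with r=1: x=-25, y=54
Check: 203*(-25) + 94*(54) = -5075 + 5076 = 1

GCD = 1, x = -25, y = 54


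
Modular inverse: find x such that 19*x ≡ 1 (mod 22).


Use the extended Euclidean algorithm on (22, 19); each row r = 22*s + 19*t:
r=22, s=1, t=0
r=19, s=0, t=1
q=1: r=3, s=1, t=-1   [22*(1) + 19*(-1) = 3]
q=6: r=1, s=-6, t=7   [22*(-6) + 19*(7) = 1]
q=3: r=0, s=19, t=-22   [22*(19) + 19*(-22) = 0]
GCD = 1 with t = 7, so 19*(7) ≡ 1 (mod 22)
Inverse = 7 mod 22 = 7
Check: 19 * 7 = 133 ≡ 1 (mod 22)

19^(-1) ≡ 7 (mod 22)


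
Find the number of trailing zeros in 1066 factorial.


floor(1066/5) = 213
floor(1066/25) = 42
floor(1066/125) = 8
floor(1066/625) = 1
Total = 264

264 trailing zeros


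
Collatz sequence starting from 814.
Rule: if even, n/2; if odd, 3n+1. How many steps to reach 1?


814 → 407 → 1222 → 611 → 1834 → 917 → 2752 → 1376 → 688 → 344 → 172 → 86 → 43 → 130 → 65 → 196 → 98 → 49 → 148 → 74 → 37 → 112 → 56 → 28 → 14 → 7 → 22 → 11 → 34 → 17 → 52 → 26 → 13 → 40 → 20 → 10 → 5 → 16 → 8 → 4 → 2 → 1
Total steps = 41

41 steps


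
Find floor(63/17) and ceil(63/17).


63/17 = 3.7059
floor = 3
ceil = 4

floor = 3, ceil = 4


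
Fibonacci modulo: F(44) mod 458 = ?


F(k) mod 458 for k=1..44:
1, 1, 2, 3, 5, 8, 13, 21, 34, 55, 89, 144, 233, 377, 152, 71, 223, 294, 59, 353, 412, 307, 261, 110, 371, 23, 394, 417, 353, 312, 207, 61, 268, 329, 139, 10, 149, 159, 308, 9, 317, 326, 185, 53
F(44) mod 458 = 53


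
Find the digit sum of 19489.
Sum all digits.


1 + 9 + 4 + 8 + 9 = 31


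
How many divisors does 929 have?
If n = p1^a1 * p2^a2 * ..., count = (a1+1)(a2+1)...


929 = 929^1
d(929) = (1+1) = 2

2 divisors


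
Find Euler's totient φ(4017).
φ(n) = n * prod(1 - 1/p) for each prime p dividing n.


4017 = 3 × 13 × 103
Prime factors: 3, 13, 103
φ(4017) = 4017 × (1-1/3) × (1-1/13) × (1-1/103)
= 4017 × 2/3 × 12/13 × 102/103 = 2448

φ(4017) = 2448


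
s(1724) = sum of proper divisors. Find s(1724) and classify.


Proper divisors: 1, 2, 4, 431, 862
Sum = 1 + 2 + 4 + 431 + 862 = 1300
1300 < 1724 → deficient

s(1724) = 1300 (deficient)


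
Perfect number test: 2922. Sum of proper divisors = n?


Proper divisors of 2922: 1, 2, 3, 6, 487, 974, 1461
Sum = 1 + 2 + 3 + 6 + 487 + 974 + 1461 = 2934

No, 2922 is not perfect (2934 ≠ 2922)


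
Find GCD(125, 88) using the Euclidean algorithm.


125 = 1 * 88 + 37
88 = 2 * 37 + 14
37 = 2 * 14 + 9
14 = 1 * 9 + 5
9 = 1 * 5 + 4
5 = 1 * 4 + 1
4 = 4 * 1 + 0
GCD = 1


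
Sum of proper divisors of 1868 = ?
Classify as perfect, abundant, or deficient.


Proper divisors: 1, 2, 4, 467, 934
Sum = 1 + 2 + 4 + 467 + 934 = 1408
1408 < 1868 → deficient

s(1868) = 1408 (deficient)


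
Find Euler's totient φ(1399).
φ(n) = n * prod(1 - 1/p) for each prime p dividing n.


1399 = 1399
Prime factors: 1399
φ(1399) = 1399 × (1-1/1399)
= 1399 × 1398/1399 = 1398

φ(1399) = 1398


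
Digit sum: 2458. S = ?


2 + 4 + 5 + 8 = 19


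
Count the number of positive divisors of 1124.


1124 = 2^2 × 281^1
d(1124) = (2+1) × (1+1) = 6

6 divisors


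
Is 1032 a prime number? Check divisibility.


1032 / 2 = 516 (exact division)
1032 is NOT prime.

No, 1032 is not prime


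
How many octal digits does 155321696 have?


155321696 in base 8 = 1120402540
Number of digits = 10

10 digits (base 8)


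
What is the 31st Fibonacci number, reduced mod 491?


F(k) mod 491 for k=1..31:
1, 1, 2, 3, 5, 8, 13, 21, 34, 55, 89, 144, 233, 377, 119, 5, 124, 129, 253, 382, 144, 35, 179, 214, 393, 116, 18, 134, 152, 286, 438
F(31) mod 491 = 438


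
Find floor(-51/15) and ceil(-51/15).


-51/15 = -3.4000
floor = -4
ceil = -3

floor = -4, ceil = -3


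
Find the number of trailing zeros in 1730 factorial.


floor(1730/5) = 346
floor(1730/25) = 69
floor(1730/125) = 13
floor(1730/625) = 2
Total = 430

430 trailing zeros


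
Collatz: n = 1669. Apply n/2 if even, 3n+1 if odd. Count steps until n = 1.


1669 → 5008 → 2504 → 1252 → 626 → 313 → 940 → 470 → 235 → 706 → 353 → 1060 → 530 → 265 → 796 → 398 → 199 → 598 → 299 → 898 → 449 → 1348 → 674 → 337 → 1012 → 506 → 253 → 760 → 380 → 190 → 95 → 286 → 143 → 430 → 215 → 646 → 323 → 970 → 485 → 1456 → 728 → 364 → 182 → 91 → 274 → 137 → 412 → 206 → 103 → 310 → 155 → 466 → 233 → 700 → 350 → 175 → 526 → 263 → 790 → 395 → 1186 → 593 → 1780 → 890 → 445 → 1336 → 668 → 334 → 167 → 502 → 251 → 754 → 377 → 1132 → 566 → 283 → 850 → 425 → 1276 → 638 → 319 → 958 → 479 → 1438 → 719 → 2158 → 1079 → 3238 → 1619 → 4858 → 2429 → 7288 → 3644 → 1822 → 911 → 2734 → 1367 → 4102 → 2051 → 6154 → 3077 → 9232 → 4616 → 2308 → 1154 → 577 → 1732 → 866 → 433 → 1300 → 650 → 325 → 976 → 488 → 244 → 122 → 61 → 184 → 92 → 46 → 23 → 70 → 35 → 106 → 53 → 160 → 80 → 40 → 20 → 10 → 5 → 16 → 8 → 4 → 2 → 1
Total steps = 135

135 steps


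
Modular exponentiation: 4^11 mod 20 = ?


4^1 mod 20 = 4
4^2 mod 20 = 16
4^3 mod 20 = 4
4^4 mod 20 = 16
4^5 mod 20 = 4
4^6 mod 20 = 16
4^7 mod 20 = 4
4^8 mod 20 = 16
4^9 mod 20 = 4
4^10 mod 20 = 16
4^11 mod 20 = 4


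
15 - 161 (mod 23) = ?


15 - 161 = -146
-146 mod 23 = 15


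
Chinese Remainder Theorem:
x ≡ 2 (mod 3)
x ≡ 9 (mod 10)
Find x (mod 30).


M = 3*10 = 30
M1 = M/3 = 10, M2 = M/10 = 3
M1^(-1) mod 3 = 1, M2^(-1) mod 10 = 7
x = 2*10*1 + 9*3*7 = 209
209 mod 30 = 29
Check: 29 mod 3 = 2 ✓, 29 mod 10 = 9 ✓

x ≡ 29 (mod 30)


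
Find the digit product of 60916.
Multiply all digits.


6 × 0 × 9 × 1 × 6 = 0


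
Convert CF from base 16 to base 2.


CF (base 16) = 207 (decimal)
207 (decimal) = 11001111 (base 2)


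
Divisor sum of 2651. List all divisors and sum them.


Divisors of 2651: 1, 11, 241, 2651
Sum = 1 + 11 + 241 + 2651 = 2904

σ(2651) = 2904


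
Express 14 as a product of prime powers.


14 / 2 = 7
7 / 7 = 1
14 = 2 × 7


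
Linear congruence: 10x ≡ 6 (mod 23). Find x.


GCD(10, 23) = 1, unique solution
a^(-1) mod 23 = 7
x = 7 * 6 mod 23 = 19

x ≡ 19 (mod 23)


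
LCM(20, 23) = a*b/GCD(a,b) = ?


GCD(20, 23) = 1
LCM = 20*23/1 = 460/1 = 460

LCM = 460


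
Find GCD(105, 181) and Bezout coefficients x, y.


Tabular extended Euclidean (each row: r = 105*s + 181*t):
r=105, s=1, t=0
r=181, s=0, t=1
q=0: r=105, s=1, t=0   [105*(1) + 181*(0) = 105]
q=1: r=76, s=-1, t=1   [105*(-1) + 181*(1) = 76]
q=1: r=29, s=2, t=-1   [105*(2) + 181*(-1) = 29]
q=2: r=18, s=-5, t=3   [105*(-5) + 181*(3) = 18]
q=1: r=11, s=7, t=-4   [105*(7) + 181*(-4) = 11]
q=1: r=7, s=-12, t=7   [105*(-12) + 181*(7) = 7]
q=1: r=4, s=19, t=-11   [105*(19) + 181*(-11) = 4]
q=1: r=3, s=-31, t=18   [105*(-31) + 181*(18) = 3]
q=1: r=1, s=50, t=-29   [105*(50) + 181*(-29) = 1]
q=3: r=0, s=-181, t=105   [105*(-181) + 181*(105) = 0]
GCD = 1; from the row with r=1: x=50, y=-29
Check: 105*(50) + 181*(-29) = 5250 - 5249 = 1

GCD = 1, x = 50, y = -29


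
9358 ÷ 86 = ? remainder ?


9358 = 86 * 108 + 70
Check: 9288 + 70 = 9358

q = 108, r = 70


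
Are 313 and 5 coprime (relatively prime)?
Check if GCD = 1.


Euclidean algorithm:
313 = 62 * 5 + 3
5 = 1 * 3 + 2
3 = 1 * 2 + 1
2 = 2 * 1 + 0
GCD(313, 5) = 1

Yes, coprime (GCD = 1)


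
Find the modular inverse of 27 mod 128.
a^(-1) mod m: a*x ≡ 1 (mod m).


Use the extended Euclidean algorithm on (128, 27); each row r = 128*s + 27*t:
r=128, s=1, t=0
r=27, s=0, t=1
q=4: r=20, s=1, t=-4   [128*(1) + 27*(-4) = 20]
q=1: r=7, s=-1, t=5   [128*(-1) + 27*(5) = 7]
q=2: r=6, s=3, t=-14   [128*(3) + 27*(-14) = 6]
q=1: r=1, s=-4, t=19   [128*(-4) + 27*(19) = 1]
q=6: r=0, s=27, t=-128   [128*(27) + 27*(-128) = 0]
GCD = 1 with t = 19, so 27*(19) ≡ 1 (mod 128)
Inverse = 19 mod 128 = 19
Check: 27 * 19 = 513 ≡ 1 (mod 128)

27^(-1) ≡ 19 (mod 128)


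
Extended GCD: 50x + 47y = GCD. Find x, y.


Tabular extended Euclidean (each row: r = 50*s + 47*t):
r=50, s=1, t=0
r=47, s=0, t=1
q=1: r=3, s=1, t=-1   [50*(1) + 47*(-1) = 3]
q=15: r=2, s=-15, t=16   [50*(-15) + 47*(16) = 2]
q=1: r=1, s=16, t=-17   [50*(16) + 47*(-17) = 1]
q=2: r=0, s=-47, t=50   [50*(-47) + 47*(50) = 0]
GCD = 1; from the row with r=1: x=16, y=-17
Check: 50*(16) + 47*(-17) = 800 - 799 = 1

GCD = 1, x = 16, y = -17


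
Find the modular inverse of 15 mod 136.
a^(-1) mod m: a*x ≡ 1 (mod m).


Use the extended Euclidean algorithm on (136, 15); each row r = 136*s + 15*t:
r=136, s=1, t=0
r=15, s=0, t=1
q=9: r=1, s=1, t=-9   [136*(1) + 15*(-9) = 1]
q=15: r=0, s=-15, t=136   [136*(-15) + 15*(136) = 0]
GCD = 1 with t = -9, so 15*(-9) ≡ 1 (mod 136)
Inverse = -9 mod 136 = 127
Check: 15 * 127 = 1905 ≡ 1 (mod 136)

15^(-1) ≡ 127 (mod 136)


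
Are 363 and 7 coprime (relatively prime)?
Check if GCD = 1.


Euclidean algorithm:
363 = 51 * 7 + 6
7 = 1 * 6 + 1
6 = 6 * 1 + 0
GCD(363, 7) = 1

Yes, coprime (GCD = 1)


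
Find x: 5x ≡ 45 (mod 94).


GCD(5, 94) = 1, unique solution
a^(-1) mod 94 = 19
x = 19 * 45 mod 94 = 9

x ≡ 9 (mod 94)


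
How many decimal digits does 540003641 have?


540003641 has 9 digits in base 10
floor(log10(540003641)) + 1 = floor(8.7324) + 1 = 9

9 digits (base 10)


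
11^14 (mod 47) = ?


11^1 mod 47 = 11
11^2 mod 47 = 27
11^3 mod 47 = 15
11^4 mod 47 = 24
11^5 mod 47 = 29
11^6 mod 47 = 37
11^7 mod 47 = 31
11^8 mod 47 = 12
11^9 mod 47 = 38
11^10 mod 47 = 42
11^11 mod 47 = 39
11^12 mod 47 = 6
11^13 mod 47 = 19
11^14 mod 47 = 21


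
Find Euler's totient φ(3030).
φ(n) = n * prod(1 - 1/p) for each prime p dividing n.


3030 = 2 × 3 × 5 × 101
Prime factors: 2, 3, 5, 101
φ(3030) = 3030 × (1-1/2) × (1-1/3) × (1-1/5) × (1-1/101)
= 3030 × 1/2 × 2/3 × 4/5 × 100/101 = 800

φ(3030) = 800


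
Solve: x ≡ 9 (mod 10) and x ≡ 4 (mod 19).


M = 10*19 = 190
M1 = M/10 = 19, M2 = M/19 = 10
M1^(-1) mod 10 = 9, M2^(-1) mod 19 = 2
x = 9*19*9 + 4*10*2 = 1619
1619 mod 190 = 99
Check: 99 mod 10 = 9 ✓, 99 mod 19 = 4 ✓

x ≡ 99 (mod 190)


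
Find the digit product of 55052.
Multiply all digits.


5 × 5 × 0 × 5 × 2 = 0


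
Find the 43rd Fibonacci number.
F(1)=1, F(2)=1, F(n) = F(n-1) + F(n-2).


Sequence: 1, 1, 2, 3, 5, 8, 13, 21, 34, 55, 89, 144, 233, 377, 610, 987, 1597, 2584, 4181, 6765, 10946, 17711, 28657, 46368, 75025, 121393, 196418, 317811, 514229, 832040, 1346269, 2178309, 3524578, 5702887, 9227465, 14930352, 24157817, 39088169, 63245986, 102334155, 165580141, 267914296, 433494437
F(43) = 433494437


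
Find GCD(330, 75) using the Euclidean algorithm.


330 = 4 * 75 + 30
75 = 2 * 30 + 15
30 = 2 * 15 + 0
GCD = 15


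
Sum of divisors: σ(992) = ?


Divisors of 992: 1, 2, 4, 8, 16, 31, 32, 62, 124, 248, 496, 992
Sum = 1 + 2 + 4 + 8 + 16 + 31 + 32 + 62 + 124 + 248 + 496 + 992 = 2016

σ(992) = 2016


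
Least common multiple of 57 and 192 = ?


GCD(57, 192) = 3
LCM = 57*192/3 = 10944/3 = 3648

LCM = 3648


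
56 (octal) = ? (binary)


56 (base 8) = 46 (decimal)
46 (decimal) = 101110 (base 2)


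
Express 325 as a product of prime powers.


325 / 5 = 65
65 / 5 = 13
13 / 13 = 1
325 = 5^2 × 13


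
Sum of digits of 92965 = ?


9 + 2 + 9 + 6 + 5 = 31


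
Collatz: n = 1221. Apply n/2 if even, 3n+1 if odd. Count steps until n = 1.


1221 → 3664 → 1832 → 916 → 458 → 229 → 688 → 344 → 172 → 86 → 43 → 130 → 65 → 196 → 98 → 49 → 148 → 74 → 37 → 112 → 56 → 28 → 14 → 7 → 22 → 11 → 34 → 17 → 52 → 26 → 13 → 40 → 20 → 10 → 5 → 16 → 8 → 4 → 2 → 1
Total steps = 39

39 steps


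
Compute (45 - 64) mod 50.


45 - 64 = -19
-19 mod 50 = 31


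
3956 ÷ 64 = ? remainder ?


3956 = 64 * 61 + 52
Check: 3904 + 52 = 3956

q = 61, r = 52


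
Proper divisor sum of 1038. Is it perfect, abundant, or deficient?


Proper divisors: 1, 2, 3, 6, 173, 346, 519
Sum = 1 + 2 + 3 + 6 + 173 + 346 + 519 = 1050
1050 > 1038 → abundant

s(1038) = 1050 (abundant)


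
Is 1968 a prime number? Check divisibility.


1968 / 2 = 984 (exact division)
1968 is NOT prime.

No, 1968 is not prime


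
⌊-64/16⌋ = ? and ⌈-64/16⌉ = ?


-64/16 = -4.0000
floor = -4
ceil = -4

floor = -4, ceil = -4


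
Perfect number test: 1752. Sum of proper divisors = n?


Proper divisors of 1752: 1, 2, 3, 4, 6, 8, 12, 24, 73, 146, 219, 292, 438, 584, 876
Sum = 1 + 2 + 3 + 4 + 6 + 8 + 12 + 24 + 73 + 146 + 219 + 292 + 438 + 584 + 876 = 2688

No, 1752 is not perfect (2688 ≠ 1752)


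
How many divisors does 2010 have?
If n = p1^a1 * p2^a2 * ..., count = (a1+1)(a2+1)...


2010 = 2^1 × 3^1 × 5^1 × 67^1
d(2010) = (1+1) × (1+1) × (1+1) × (1+1) = 16

16 divisors


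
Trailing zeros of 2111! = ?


floor(2111/5) = 422
floor(2111/25) = 84
floor(2111/125) = 16
floor(2111/625) = 3
Total = 525

525 trailing zeros


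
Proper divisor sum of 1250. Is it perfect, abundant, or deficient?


Proper divisors: 1, 2, 5, 10, 25, 50, 125, 250, 625
Sum = 1 + 2 + 5 + 10 + 25 + 50 + 125 + 250 + 625 = 1093
1093 < 1250 → deficient

s(1250) = 1093 (deficient)


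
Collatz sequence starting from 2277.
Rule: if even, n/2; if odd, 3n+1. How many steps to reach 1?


2277 → 6832 → 3416 → 1708 → 854 → 427 → 1282 → 641 → 1924 → 962 → 481 → 1444 → 722 → 361 → 1084 → 542 → 271 → 814 → 407 → 1222 → 611 → 1834 → 917 → 2752 → 1376 → 688 → 344 → 172 → 86 → 43 → 130 → 65 → 196 → 98 → 49 → 148 → 74 → 37 → 112 → 56 → 28 → 14 → 7 → 22 → 11 → 34 → 17 → 52 → 26 → 13 → 40 → 20 → 10 → 5 → 16 → 8 → 4 → 2 → 1
Total steps = 58

58 steps


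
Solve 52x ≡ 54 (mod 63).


GCD(52, 63) = 1, unique solution
a^(-1) mod 63 = 40
x = 40 * 54 mod 63 = 18

x ≡ 18 (mod 63)


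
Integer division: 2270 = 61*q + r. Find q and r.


2270 = 61 * 37 + 13
Check: 2257 + 13 = 2270

q = 37, r = 13


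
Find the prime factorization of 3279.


3279 / 3 = 1093
1093 / 1093 = 1
3279 = 3 × 1093


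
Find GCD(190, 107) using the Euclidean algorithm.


190 = 1 * 107 + 83
107 = 1 * 83 + 24
83 = 3 * 24 + 11
24 = 2 * 11 + 2
11 = 5 * 2 + 1
2 = 2 * 1 + 0
GCD = 1


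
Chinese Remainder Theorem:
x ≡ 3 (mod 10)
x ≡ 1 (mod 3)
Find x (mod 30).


M = 10*3 = 30
M1 = M/10 = 3, M2 = M/3 = 10
M1^(-1) mod 10 = 7, M2^(-1) mod 3 = 1
x = 3*3*7 + 1*10*1 = 73
73 mod 30 = 13
Check: 13 mod 10 = 3 ✓, 13 mod 3 = 1 ✓

x ≡ 13 (mod 30)


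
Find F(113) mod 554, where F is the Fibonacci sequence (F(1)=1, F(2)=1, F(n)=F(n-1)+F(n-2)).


F(k) mod 554 for k=1..113:
1, 1, 2, 3, 5, 8, 13, 21, 34, 55, 89, 144, 233, 377, 56, 433, 489, 368, 303, 117, 420, 537, 403, 386, 235, 67, 302, 369, 117, 486, 49, 535, 30, 11, 41, 52, 93, 145, 238, 383, 67, 450, 517, 413, 376, 235, 57, 292, 349, 87, 436, 523, 405, 374, 225, 45, 270, 315, 31, 346, 377, 169, 546, 161, 153, 314, 467, 227, 140, 367, 507, 320, 273, 39, 312, 351, 109, 460, 15, 475, 490, 411, 347, 204, 551, 201, 198, 399, 43, 442, 485, 373, 304, 123, 427, 550, 423, 419, 288, 153, 441, 40, 481, 521, 448, 415, 309, 170, 479, 95, 20, 115, 135
F(113) mod 554 = 135


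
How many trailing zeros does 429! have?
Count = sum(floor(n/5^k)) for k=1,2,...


floor(429/5) = 85
floor(429/25) = 17
floor(429/125) = 3
Total = 105

105 trailing zeros


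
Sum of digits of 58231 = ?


5 + 8 + 2 + 3 + 1 = 19


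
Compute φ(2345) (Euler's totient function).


2345 = 5 × 7 × 67
Prime factors: 5, 7, 67
φ(2345) = 2345 × (1-1/5) × (1-1/7) × (1-1/67)
= 2345 × 4/5 × 6/7 × 66/67 = 1584

φ(2345) = 1584


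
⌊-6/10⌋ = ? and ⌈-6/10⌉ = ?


-6/10 = -0.6000
floor = -1
ceil = 0

floor = -1, ceil = 0


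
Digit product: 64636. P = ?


6 × 4 × 6 × 3 × 6 = 2592


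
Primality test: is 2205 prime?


2205 / 3 = 735 (exact division)
2205 is NOT prime.

No, 2205 is not prime


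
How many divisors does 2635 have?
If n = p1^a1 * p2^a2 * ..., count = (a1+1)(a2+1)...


2635 = 5^1 × 17^1 × 31^1
d(2635) = (1+1) × (1+1) × (1+1) = 8

8 divisors


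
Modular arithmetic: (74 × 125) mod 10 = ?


74 × 125 = 9250
9250 mod 10 = 0


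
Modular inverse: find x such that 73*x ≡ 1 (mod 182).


Use the extended Euclidean algorithm on (182, 73); each row r = 182*s + 73*t:
r=182, s=1, t=0
r=73, s=0, t=1
q=2: r=36, s=1, t=-2   [182*(1) + 73*(-2) = 36]
q=2: r=1, s=-2, t=5   [182*(-2) + 73*(5) = 1]
q=36: r=0, s=73, t=-182   [182*(73) + 73*(-182) = 0]
GCD = 1 with t = 5, so 73*(5) ≡ 1 (mod 182)
Inverse = 5 mod 182 = 5
Check: 73 * 5 = 365 ≡ 1 (mod 182)

73^(-1) ≡ 5 (mod 182)


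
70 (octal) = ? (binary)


70 (base 8) = 56 (decimal)
56 (decimal) = 111000 (base 2)


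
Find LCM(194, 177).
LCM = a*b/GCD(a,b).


GCD(194, 177) = 1
LCM = 194*177/1 = 34338/1 = 34338

LCM = 34338


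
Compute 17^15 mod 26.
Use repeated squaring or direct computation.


17^1 mod 26 = 17
17^2 mod 26 = 3
17^3 mod 26 = 25
17^4 mod 26 = 9
17^5 mod 26 = 23
17^6 mod 26 = 1
17^7 mod 26 = 17
17^8 mod 26 = 3
17^9 mod 26 = 25
17^10 mod 26 = 9
17^11 mod 26 = 23
17^12 mod 26 = 1
17^13 mod 26 = 17
17^14 mod 26 = 3
17^15 mod 26 = 25


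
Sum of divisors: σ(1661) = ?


Divisors of 1661: 1, 11, 151, 1661
Sum = 1 + 11 + 151 + 1661 = 1824

σ(1661) = 1824


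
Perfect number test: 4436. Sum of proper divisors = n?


Proper divisors of 4436: 1, 2, 4, 1109, 2218
Sum = 1 + 2 + 4 + 1109 + 2218 = 3334

No, 4436 is not perfect (3334 ≠ 4436)


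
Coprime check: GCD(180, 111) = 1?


Euclidean algorithm:
180 = 1 * 111 + 69
111 = 1 * 69 + 42
69 = 1 * 42 + 27
42 = 1 * 27 + 15
27 = 1 * 15 + 12
15 = 1 * 12 + 3
12 = 4 * 3 + 0
GCD(180, 111) = 3

No, not coprime (GCD = 3)


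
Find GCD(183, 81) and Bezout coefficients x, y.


Tabular extended Euclidean (each row: r = 183*s + 81*t):
r=183, s=1, t=0
r=81, s=0, t=1
q=2: r=21, s=1, t=-2   [183*(1) + 81*(-2) = 21]
q=3: r=18, s=-3, t=7   [183*(-3) + 81*(7) = 18]
q=1: r=3, s=4, t=-9   [183*(4) + 81*(-9) = 3]
q=6: r=0, s=-27, t=61   [183*(-27) + 81*(61) = 0]
GCD = 3; from the row with r=3: x=4, y=-9
Check: 183*(4) + 81*(-9) = 732 - 729 = 3

GCD = 3, x = 4, y = -9


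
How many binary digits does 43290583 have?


43290583 in base 2 = 10100101001000111111010111
Number of digits = 26

26 digits (base 2)


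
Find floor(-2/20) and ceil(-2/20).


-2/20 = -0.1000
floor = -1
ceil = 0

floor = -1, ceil = 0


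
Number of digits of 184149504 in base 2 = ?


184149504 in base 2 = 1010111110011110011000000000
Number of digits = 28

28 digits (base 2)


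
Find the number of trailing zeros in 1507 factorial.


floor(1507/5) = 301
floor(1507/25) = 60
floor(1507/125) = 12
floor(1507/625) = 2
Total = 375

375 trailing zeros


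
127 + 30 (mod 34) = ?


127 + 30 = 157
157 mod 34 = 21


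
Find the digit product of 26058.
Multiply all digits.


2 × 6 × 0 × 5 × 8 = 0


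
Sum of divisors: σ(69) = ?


Divisors of 69: 1, 3, 23, 69
Sum = 1 + 3 + 23 + 69 = 96

σ(69) = 96


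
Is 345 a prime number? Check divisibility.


345 / 3 = 115 (exact division)
345 is NOT prime.

No, 345 is not prime


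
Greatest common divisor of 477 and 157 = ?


477 = 3 * 157 + 6
157 = 26 * 6 + 1
6 = 6 * 1 + 0
GCD = 1


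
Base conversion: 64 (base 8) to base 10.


64 (base 8) = 52 (decimal)
52 (decimal) = 52 (base 10)


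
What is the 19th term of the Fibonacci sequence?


Sequence: 1, 1, 2, 3, 5, 8, 13, 21, 34, 55, 89, 144, 233, 377, 610, 987, 1597, 2584, 4181
F(19) = 4181


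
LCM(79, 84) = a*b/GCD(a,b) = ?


GCD(79, 84) = 1
LCM = 79*84/1 = 6636/1 = 6636

LCM = 6636


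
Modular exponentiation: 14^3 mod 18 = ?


14^1 mod 18 = 14
14^2 mod 18 = 16
14^3 mod 18 = 8


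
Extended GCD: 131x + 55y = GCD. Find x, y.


Tabular extended Euclidean (each row: r = 131*s + 55*t):
r=131, s=1, t=0
r=55, s=0, t=1
q=2: r=21, s=1, t=-2   [131*(1) + 55*(-2) = 21]
q=2: r=13, s=-2, t=5   [131*(-2) + 55*(5) = 13]
q=1: r=8, s=3, t=-7   [131*(3) + 55*(-7) = 8]
q=1: r=5, s=-5, t=12   [131*(-5) + 55*(12) = 5]
q=1: r=3, s=8, t=-19   [131*(8) + 55*(-19) = 3]
q=1: r=2, s=-13, t=31   [131*(-13) + 55*(31) = 2]
q=1: r=1, s=21, t=-50   [131*(21) + 55*(-50) = 1]
q=2: r=0, s=-55, t=131   [131*(-55) + 55*(131) = 0]
GCD = 1; from the row with r=1: x=21, y=-50
Check: 131*(21) + 55*(-50) = 2751 - 2750 = 1

GCD = 1, x = 21, y = -50


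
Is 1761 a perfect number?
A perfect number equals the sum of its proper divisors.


Proper divisors of 1761: 1, 3, 587
Sum = 1 + 3 + 587 = 591

No, 1761 is not perfect (591 ≠ 1761)


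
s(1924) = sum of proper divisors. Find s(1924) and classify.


Proper divisors: 1, 2, 4, 13, 26, 37, 52, 74, 148, 481, 962
Sum = 1 + 2 + 4 + 13 + 26 + 37 + 52 + 74 + 148 + 481 + 962 = 1800
1800 < 1924 → deficient

s(1924) = 1800 (deficient)


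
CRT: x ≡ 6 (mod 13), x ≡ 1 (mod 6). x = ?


M = 13*6 = 78
M1 = M/13 = 6, M2 = M/6 = 13
M1^(-1) mod 13 = 11, M2^(-1) mod 6 = 1
x = 6*6*11 + 1*13*1 = 409
409 mod 78 = 19
Check: 19 mod 13 = 6 ✓, 19 mod 6 = 1 ✓

x ≡ 19 (mod 78)


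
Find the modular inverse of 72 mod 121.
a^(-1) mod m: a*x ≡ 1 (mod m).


Use the extended Euclidean algorithm on (121, 72); each row r = 121*s + 72*t:
r=121, s=1, t=0
r=72, s=0, t=1
q=1: r=49, s=1, t=-1   [121*(1) + 72*(-1) = 49]
q=1: r=23, s=-1, t=2   [121*(-1) + 72*(2) = 23]
q=2: r=3, s=3, t=-5   [121*(3) + 72*(-5) = 3]
q=7: r=2, s=-22, t=37   [121*(-22) + 72*(37) = 2]
q=1: r=1, s=25, t=-42   [121*(25) + 72*(-42) = 1]
q=2: r=0, s=-72, t=121   [121*(-72) + 72*(121) = 0]
GCD = 1 with t = -42, so 72*(-42) ≡ 1 (mod 121)
Inverse = -42 mod 121 = 79
Check: 72 * 79 = 5688 ≡ 1 (mod 121)

72^(-1) ≡ 79 (mod 121)


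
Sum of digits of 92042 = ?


9 + 2 + 0 + 4 + 2 = 17


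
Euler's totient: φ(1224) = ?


1224 = 2^3 × 3^2 × 17
Prime factors: 2, 3, 17
φ(1224) = 1224 × (1-1/2) × (1-1/3) × (1-1/17)
= 1224 × 1/2 × 2/3 × 16/17 = 384

φ(1224) = 384


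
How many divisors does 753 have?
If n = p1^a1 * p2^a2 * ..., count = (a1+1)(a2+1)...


753 = 3^1 × 251^1
d(753) = (1+1) × (1+1) = 4

4 divisors


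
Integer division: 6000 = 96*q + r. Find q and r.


6000 = 96 * 62 + 48
Check: 5952 + 48 = 6000

q = 62, r = 48


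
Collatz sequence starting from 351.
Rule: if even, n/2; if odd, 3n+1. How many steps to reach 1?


351 → 1054 → 527 → 1582 → 791 → 2374 → 1187 → 3562 → 1781 → 5344 → 2672 → 1336 → 668 → 334 → 167 → 502 → 251 → 754 → 377 → 1132 → 566 → 283 → 850 → 425 → 1276 → 638 → 319 → 958 → 479 → 1438 → 719 → 2158 → 1079 → 3238 → 1619 → 4858 → 2429 → 7288 → 3644 → 1822 → 911 → 2734 → 1367 → 4102 → 2051 → 6154 → 3077 → 9232 → 4616 → 2308 → 1154 → 577 → 1732 → 866 → 433 → 1300 → 650 → 325 → 976 → 488 → 244 → 122 → 61 → 184 → 92 → 46 → 23 → 70 → 35 → 106 → 53 → 160 → 80 → 40 → 20 → 10 → 5 → 16 → 8 → 4 → 2 → 1
Total steps = 81

81 steps
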